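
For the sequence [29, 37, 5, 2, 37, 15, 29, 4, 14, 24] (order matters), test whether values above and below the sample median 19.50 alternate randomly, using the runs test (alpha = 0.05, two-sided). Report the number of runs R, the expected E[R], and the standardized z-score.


Step 1: Compute median = 19.50; label A = above, B = below.
Labels in order: AABBABABBA  (n_A = 5, n_B = 5)
Step 2: Count runs R = 7.
Step 3: Under H0 (random ordering), E[R] = 2*n_A*n_B/(n_A+n_B) + 1 = 2*5*5/10 + 1 = 6.0000.
        Var[R] = 2*n_A*n_B*(2*n_A*n_B - n_A - n_B) / ((n_A+n_B)^2 * (n_A+n_B-1)) = 2000/900 = 2.2222.
        SD[R] = 1.4907.
Step 4: Continuity-corrected z = (R - 0.5 - E[R]) / SD[R] = (7 - 0.5 - 6.0000) / 1.4907 = 0.3354.
Step 5: Two-sided p-value via normal approximation = 2*(1 - Phi(|z|)) = 0.737316.
Step 6: alpha = 0.05. fail to reject H0.

R = 7, z = 0.3354, p = 0.737316, fail to reject H0.


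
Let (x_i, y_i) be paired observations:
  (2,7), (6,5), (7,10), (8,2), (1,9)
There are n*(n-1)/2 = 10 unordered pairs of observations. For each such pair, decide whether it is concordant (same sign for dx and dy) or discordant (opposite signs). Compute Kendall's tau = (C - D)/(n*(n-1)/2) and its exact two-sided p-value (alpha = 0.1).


Step 1: Enumerate the 10 unordered pairs (i,j) with i<j and classify each by sign(x_j-x_i) * sign(y_j-y_i).
  (1,2):dx=+4,dy=-2->D; (1,3):dx=+5,dy=+3->C; (1,4):dx=+6,dy=-5->D; (1,5):dx=-1,dy=+2->D
  (2,3):dx=+1,dy=+5->C; (2,4):dx=+2,dy=-3->D; (2,5):dx=-5,dy=+4->D; (3,4):dx=+1,dy=-8->D
  (3,5):dx=-6,dy=-1->C; (4,5):dx=-7,dy=+7->D
Step 2: C = 3, D = 7, total pairs = 10.
Step 3: tau = (C - D)/(n(n-1)/2) = (3 - 7)/10 = -0.400000.
Step 4: Exact two-sided p-value (enumerate n! = 120 permutations of y under H0): p = 0.483333.
Step 5: alpha = 0.1. fail to reject H0.

tau_b = -0.4000 (C=3, D=7), p = 0.483333, fail to reject H0.


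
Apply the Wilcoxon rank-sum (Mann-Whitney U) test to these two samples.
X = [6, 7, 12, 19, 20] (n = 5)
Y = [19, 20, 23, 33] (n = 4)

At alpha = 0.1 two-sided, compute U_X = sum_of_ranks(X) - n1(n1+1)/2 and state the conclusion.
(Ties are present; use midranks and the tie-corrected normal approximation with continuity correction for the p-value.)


Step 1: Combine and sort all 9 observations; assign midranks.
sorted (value, group): (6,X), (7,X), (12,X), (19,X), (19,Y), (20,X), (20,Y), (23,Y), (33,Y)
ranks: 6->1, 7->2, 12->3, 19->4.5, 19->4.5, 20->6.5, 20->6.5, 23->8, 33->9
Step 2: Rank sum for X: R1 = 1 + 2 + 3 + 4.5 + 6.5 = 17.
Step 3: U_X = R1 - n1(n1+1)/2 = 17 - 5*6/2 = 17 - 15 = 2.
       U_Y = n1*n2 - U_X = 20 - 2 = 18.
Step 4: Ties are present, so use the tie-corrected normal approximation (with continuity correction) for the p-value.
Step 5: p-value = 0.063937; compare to alpha = 0.1. reject H0.

U_X = 2, p = 0.063937, reject H0 at alpha = 0.1.


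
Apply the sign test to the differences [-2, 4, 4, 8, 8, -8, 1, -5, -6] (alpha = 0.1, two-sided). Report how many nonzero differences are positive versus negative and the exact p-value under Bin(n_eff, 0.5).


Step 1: Discard zero differences. Original n = 9; n_eff = number of nonzero differences = 9.
Nonzero differences (with sign): -2, +4, +4, +8, +8, -8, +1, -5, -6
Step 2: Count signs: positive = 5, negative = 4.
Step 3: Under H0: P(positive) = 0.5, so the number of positives S ~ Bin(9, 0.5).
Step 4: Two-sided exact p-value = sum of Bin(9,0.5) probabilities at or below the observed probability = 1.000000.
Step 5: alpha = 0.1. fail to reject H0.

n_eff = 9, pos = 5, neg = 4, p = 1.000000, fail to reject H0.


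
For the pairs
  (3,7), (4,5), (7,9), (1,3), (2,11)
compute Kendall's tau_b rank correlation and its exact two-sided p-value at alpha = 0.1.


Step 1: Enumerate the 10 unordered pairs (i,j) with i<j and classify each by sign(x_j-x_i) * sign(y_j-y_i).
  (1,2):dx=+1,dy=-2->D; (1,3):dx=+4,dy=+2->C; (1,4):dx=-2,dy=-4->C; (1,5):dx=-1,dy=+4->D
  (2,3):dx=+3,dy=+4->C; (2,4):dx=-3,dy=-2->C; (2,5):dx=-2,dy=+6->D; (3,4):dx=-6,dy=-6->C
  (3,5):dx=-5,dy=+2->D; (4,5):dx=+1,dy=+8->C
Step 2: C = 6, D = 4, total pairs = 10.
Step 3: tau = (C - D)/(n(n-1)/2) = (6 - 4)/10 = 0.200000.
Step 4: Exact two-sided p-value (enumerate n! = 120 permutations of y under H0): p = 0.816667.
Step 5: alpha = 0.1. fail to reject H0.

tau_b = 0.2000 (C=6, D=4), p = 0.816667, fail to reject H0.


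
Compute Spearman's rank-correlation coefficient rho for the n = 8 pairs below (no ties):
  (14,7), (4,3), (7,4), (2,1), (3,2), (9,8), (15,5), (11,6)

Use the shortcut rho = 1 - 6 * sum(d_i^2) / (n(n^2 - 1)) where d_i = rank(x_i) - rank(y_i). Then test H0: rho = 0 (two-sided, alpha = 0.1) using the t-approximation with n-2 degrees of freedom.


Step 1: Rank x and y separately (midranks; no ties here).
rank(x): 14->7, 4->3, 7->4, 2->1, 3->2, 9->5, 15->8, 11->6
rank(y): 7->7, 3->3, 4->4, 1->1, 2->2, 8->8, 5->5, 6->6
Step 2: d_i = R_x(i) - R_y(i); compute d_i^2.
  (7-7)^2=0, (3-3)^2=0, (4-4)^2=0, (1-1)^2=0, (2-2)^2=0, (5-8)^2=9, (8-5)^2=9, (6-6)^2=0
sum(d^2) = 18.
Step 3: rho = 1 - 6*18 / (8*(8^2 - 1)) = 1 - 108/504 = 0.785714.
Step 4: Under H0, t = rho * sqrt((n-2)/(1-rho^2)) = 3.1113 ~ t(6).
Step 5: Two-sided p-value from the t-distribution with 6 df = 0.020815.
Step 6: alpha = 0.1. reject H0.

rho = 0.7857, p = 0.020815, reject H0 at alpha = 0.1.


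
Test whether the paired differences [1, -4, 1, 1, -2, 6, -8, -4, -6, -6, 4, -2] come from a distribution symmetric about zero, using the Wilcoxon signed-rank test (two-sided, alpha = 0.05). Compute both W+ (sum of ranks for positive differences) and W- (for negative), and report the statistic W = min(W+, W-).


Step 1: Drop any zero differences (none here) and take |d_i|.
|d| = [1, 4, 1, 1, 2, 6, 8, 4, 6, 6, 4, 2]
Step 2: Midrank |d_i| (ties get averaged ranks).
ranks: |1|->2, |4|->7, |1|->2, |1|->2, |2|->4.5, |6|->10, |8|->12, |4|->7, |6|->10, |6|->10, |4|->7, |2|->4.5
Step 3: Attach original signs; sum ranks with positive sign and with negative sign.
W+ = 2 + 2 + 2 + 10 + 7 = 23
W- = 7 + 4.5 + 12 + 7 + 10 + 10 + 4.5 = 55
(Check: W+ + W- = 78 should equal n(n+1)/2 = 78.)
Step 4: Test statistic W = min(W+, W-) = 23.
Step 5: Ties in |d|, so use the tie-corrected normal approximation.
        E[W] = n(n+1)/4 = 12*13/4 = 39.
        Tie groups: |d|=1 (t=3), |d|=2 (t=2), |d|=4 (t=3), |d|=6 (t=3); sum(t^3 - t) = 78.
        Var[W] = n(n+1)(2n+1)/24 - sum(t^3-t)/48 = 3900/24 - 78/48 = 160.875.
        z = (W - E[W]) / sqrt(Var[W]) = (23 - 39) / 12.6837 = -1.2615.
        Two-sided p = 2*Phi(z) = 0.207141.
Step 6: alpha = 0.05. fail to reject H0.

W+ = 23, W- = 55, W = min = 23, p = 0.207141, fail to reject H0.


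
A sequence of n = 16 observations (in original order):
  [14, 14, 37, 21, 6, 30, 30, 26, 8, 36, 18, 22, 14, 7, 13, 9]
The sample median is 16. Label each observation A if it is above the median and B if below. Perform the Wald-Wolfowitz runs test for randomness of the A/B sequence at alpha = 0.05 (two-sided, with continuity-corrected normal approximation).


Step 1: Compute median = 16; label A = above, B = below.
Labels in order: BBAABAAABAAABBBB  (n_A = 8, n_B = 8)
Step 2: Count runs R = 7.
Step 3: Under H0 (random ordering), E[R] = 2*n_A*n_B/(n_A+n_B) + 1 = 2*8*8/16 + 1 = 9.0000.
        Var[R] = 2*n_A*n_B*(2*n_A*n_B - n_A - n_B) / ((n_A+n_B)^2 * (n_A+n_B-1)) = 14336/3840 = 3.7333.
        SD[R] = 1.9322.
Step 4: Continuity-corrected z = (R + 0.5 - E[R]) / SD[R] = (7 + 0.5 - 9.0000) / 1.9322 = -0.7763.
Step 5: Two-sided p-value via normal approximation = 2*(1 - Phi(|z|)) = 0.437558.
Step 6: alpha = 0.05. fail to reject H0.

R = 7, z = -0.7763, p = 0.437558, fail to reject H0.


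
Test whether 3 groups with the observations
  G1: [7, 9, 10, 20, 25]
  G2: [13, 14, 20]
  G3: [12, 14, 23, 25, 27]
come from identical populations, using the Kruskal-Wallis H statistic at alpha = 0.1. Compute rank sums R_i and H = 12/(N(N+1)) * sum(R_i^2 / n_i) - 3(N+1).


Step 1: Combine all N = 13 observations and assign midranks.
sorted (value, group, rank): (7,G1,1), (9,G1,2), (10,G1,3), (12,G3,4), (13,G2,5), (14,G2,6.5), (14,G3,6.5), (20,G1,8.5), (20,G2,8.5), (23,G3,10), (25,G1,11.5), (25,G3,11.5), (27,G3,13)
Step 2: Sum ranks within each group.
R_1 = 26 (n_1 = 5)
R_2 = 20 (n_2 = 3)
R_3 = 45 (n_3 = 5)
Step 3: H = 12/(N(N+1)) * sum(R_i^2/n_i) - 3(N+1)
     = 12/(13*14) * (26^2/5 + 20^2/3 + 45^2/5) - 3*14
     = 0.065934 * 673.533 - 42
     = 2.408791.
Step 4: Ties present; correction factor C = 1 - 18/(13^3 - 13) = 0.991758. Corrected H = 2.408791 / 0.991758 = 2.428809.
Step 5: Under H0, H ~ chi^2(2); p-value = 0.296887.
Step 6: alpha = 0.1. fail to reject H0.

H = 2.4288, df = 2, p = 0.296887, fail to reject H0.


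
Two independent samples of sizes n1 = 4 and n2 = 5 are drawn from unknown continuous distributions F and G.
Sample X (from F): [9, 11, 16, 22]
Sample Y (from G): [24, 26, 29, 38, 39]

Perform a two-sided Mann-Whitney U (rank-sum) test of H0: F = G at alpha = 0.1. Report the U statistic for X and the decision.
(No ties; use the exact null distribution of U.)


Step 1: Combine and sort all 9 observations; assign midranks.
sorted (value, group): (9,X), (11,X), (16,X), (22,X), (24,Y), (26,Y), (29,Y), (38,Y), (39,Y)
ranks: 9->1, 11->2, 16->3, 22->4, 24->5, 26->6, 29->7, 38->8, 39->9
Step 2: Rank sum for X: R1 = 1 + 2 + 3 + 4 = 10.
Step 3: U_X = R1 - n1(n1+1)/2 = 10 - 4*5/2 = 10 - 10 = 0.
       U_Y = n1*n2 - U_X = 20 - 0 = 20.
Step 4: No ties, so the exact null distribution of U (based on enumerating the C(9,4) = 126 equally likely rank assignments) gives the two-sided p-value.
Step 5: p-value = 0.015873; compare to alpha = 0.1. reject H0.

U_X = 0, p = 0.015873, reject H0 at alpha = 0.1.


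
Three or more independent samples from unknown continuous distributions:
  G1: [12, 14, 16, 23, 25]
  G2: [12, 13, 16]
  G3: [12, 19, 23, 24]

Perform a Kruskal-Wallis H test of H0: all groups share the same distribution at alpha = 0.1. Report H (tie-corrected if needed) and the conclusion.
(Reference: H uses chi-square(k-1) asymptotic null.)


Step 1: Combine all N = 12 observations and assign midranks.
sorted (value, group, rank): (12,G1,2), (12,G2,2), (12,G3,2), (13,G2,4), (14,G1,5), (16,G1,6.5), (16,G2,6.5), (19,G3,8), (23,G1,9.5), (23,G3,9.5), (24,G3,11), (25,G1,12)
Step 2: Sum ranks within each group.
R_1 = 35 (n_1 = 5)
R_2 = 12.5 (n_2 = 3)
R_3 = 30.5 (n_3 = 4)
Step 3: H = 12/(N(N+1)) * sum(R_i^2/n_i) - 3(N+1)
     = 12/(12*13) * (35^2/5 + 12.5^2/3 + 30.5^2/4) - 3*13
     = 0.076923 * 529.646 - 39
     = 1.741987.
Step 4: Ties present; correction factor C = 1 - 36/(12^3 - 12) = 0.979021. Corrected H = 1.741987 / 0.979021 = 1.779315.
Step 5: Under H0, H ~ chi^2(2); p-value = 0.410796.
Step 6: alpha = 0.1. fail to reject H0.

H = 1.7793, df = 2, p = 0.410796, fail to reject H0.


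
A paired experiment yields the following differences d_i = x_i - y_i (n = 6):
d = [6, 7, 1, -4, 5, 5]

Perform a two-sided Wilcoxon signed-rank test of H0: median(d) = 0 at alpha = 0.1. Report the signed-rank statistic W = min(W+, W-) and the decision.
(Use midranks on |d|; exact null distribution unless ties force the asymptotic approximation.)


Step 1: Drop any zero differences (none here) and take |d_i|.
|d| = [6, 7, 1, 4, 5, 5]
Step 2: Midrank |d_i| (ties get averaged ranks).
ranks: |6|->5, |7|->6, |1|->1, |4|->2, |5|->3.5, |5|->3.5
Step 3: Attach original signs; sum ranks with positive sign and with negative sign.
W+ = 5 + 6 + 1 + 3.5 + 3.5 = 19
W- = 2 = 2
(Check: W+ + W- = 21 should equal n(n+1)/2 = 21.)
Step 4: Test statistic W = min(W+, W-) = 2.
Step 5: Ties in |d|, so use the tie-corrected normal approximation.
        E[W] = n(n+1)/4 = 6*7/4 = 10.5.
        Tie groups: |d|=5 (t=2); sum(t^3 - t) = 6.
        Var[W] = n(n+1)(2n+1)/24 - sum(t^3-t)/48 = 546/24 - 6/48 = 22.625.
        z = (W - E[W]) / sqrt(Var[W]) = (2 - 10.5) / 4.7566 = -1.7870.
        Two-sided p = 2*Phi(z) = 0.073937.
Step 6: alpha = 0.1. reject H0.

W+ = 19, W- = 2, W = min = 2, p = 0.073937, reject H0.


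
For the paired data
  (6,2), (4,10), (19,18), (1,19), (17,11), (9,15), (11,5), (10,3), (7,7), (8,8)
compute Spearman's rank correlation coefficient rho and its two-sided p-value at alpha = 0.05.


Step 1: Rank x and y separately (midranks; no ties here).
rank(x): 6->3, 4->2, 19->10, 1->1, 17->9, 9->6, 11->8, 10->7, 7->4, 8->5
rank(y): 2->1, 10->6, 18->9, 19->10, 11->7, 15->8, 5->3, 3->2, 7->4, 8->5
Step 2: d_i = R_x(i) - R_y(i); compute d_i^2.
  (3-1)^2=4, (2-6)^2=16, (10-9)^2=1, (1-10)^2=81, (9-7)^2=4, (6-8)^2=4, (8-3)^2=25, (7-2)^2=25, (4-4)^2=0, (5-5)^2=0
sum(d^2) = 160.
Step 3: rho = 1 - 6*160 / (10*(10^2 - 1)) = 1 - 960/990 = 0.030303.
Step 4: Under H0, t = rho * sqrt((n-2)/(1-rho^2)) = 0.0857 ~ t(8).
Step 5: Two-sided p-value from the t-distribution with 8 df = 0.933773.
Step 6: alpha = 0.05. fail to reject H0.

rho = 0.0303, p = 0.933773, fail to reject H0 at alpha = 0.05.


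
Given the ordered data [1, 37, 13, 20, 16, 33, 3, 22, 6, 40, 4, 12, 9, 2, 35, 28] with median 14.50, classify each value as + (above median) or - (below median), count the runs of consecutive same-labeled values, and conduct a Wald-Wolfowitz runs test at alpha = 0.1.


Step 1: Compute median = 14.50; label A = above, B = below.
Labels in order: BABAAABABABBBBAA  (n_A = 8, n_B = 8)
Step 2: Count runs R = 10.
Step 3: Under H0 (random ordering), E[R] = 2*n_A*n_B/(n_A+n_B) + 1 = 2*8*8/16 + 1 = 9.0000.
        Var[R] = 2*n_A*n_B*(2*n_A*n_B - n_A - n_B) / ((n_A+n_B)^2 * (n_A+n_B-1)) = 14336/3840 = 3.7333.
        SD[R] = 1.9322.
Step 4: Continuity-corrected z = (R - 0.5 - E[R]) / SD[R] = (10 - 0.5 - 9.0000) / 1.9322 = 0.2588.
Step 5: Two-sided p-value via normal approximation = 2*(1 - Phi(|z|)) = 0.795809.
Step 6: alpha = 0.1. fail to reject H0.

R = 10, z = 0.2588, p = 0.795809, fail to reject H0.


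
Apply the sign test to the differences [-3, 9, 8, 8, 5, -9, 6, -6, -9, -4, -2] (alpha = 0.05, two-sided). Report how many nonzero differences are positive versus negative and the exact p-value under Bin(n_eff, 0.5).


Step 1: Discard zero differences. Original n = 11; n_eff = number of nonzero differences = 11.
Nonzero differences (with sign): -3, +9, +8, +8, +5, -9, +6, -6, -9, -4, -2
Step 2: Count signs: positive = 5, negative = 6.
Step 3: Under H0: P(positive) = 0.5, so the number of positives S ~ Bin(11, 0.5).
Step 4: Two-sided exact p-value = sum of Bin(11,0.5) probabilities at or below the observed probability = 1.000000.
Step 5: alpha = 0.05. fail to reject H0.

n_eff = 11, pos = 5, neg = 6, p = 1.000000, fail to reject H0.


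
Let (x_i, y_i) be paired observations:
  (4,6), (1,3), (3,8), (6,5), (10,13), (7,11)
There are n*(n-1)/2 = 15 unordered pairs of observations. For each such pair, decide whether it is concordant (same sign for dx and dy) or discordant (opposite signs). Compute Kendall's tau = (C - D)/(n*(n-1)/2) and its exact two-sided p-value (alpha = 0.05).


Step 1: Enumerate the 15 unordered pairs (i,j) with i<j and classify each by sign(x_j-x_i) * sign(y_j-y_i).
  (1,2):dx=-3,dy=-3->C; (1,3):dx=-1,dy=+2->D; (1,4):dx=+2,dy=-1->D; (1,5):dx=+6,dy=+7->C
  (1,6):dx=+3,dy=+5->C; (2,3):dx=+2,dy=+5->C; (2,4):dx=+5,dy=+2->C; (2,5):dx=+9,dy=+10->C
  (2,6):dx=+6,dy=+8->C; (3,4):dx=+3,dy=-3->D; (3,5):dx=+7,dy=+5->C; (3,6):dx=+4,dy=+3->C
  (4,5):dx=+4,dy=+8->C; (4,6):dx=+1,dy=+6->C; (5,6):dx=-3,dy=-2->C
Step 2: C = 12, D = 3, total pairs = 15.
Step 3: tau = (C - D)/(n(n-1)/2) = (12 - 3)/15 = 0.600000.
Step 4: Exact two-sided p-value (enumerate n! = 720 permutations of y under H0): p = 0.136111.
Step 5: alpha = 0.05. fail to reject H0.

tau_b = 0.6000 (C=12, D=3), p = 0.136111, fail to reject H0.


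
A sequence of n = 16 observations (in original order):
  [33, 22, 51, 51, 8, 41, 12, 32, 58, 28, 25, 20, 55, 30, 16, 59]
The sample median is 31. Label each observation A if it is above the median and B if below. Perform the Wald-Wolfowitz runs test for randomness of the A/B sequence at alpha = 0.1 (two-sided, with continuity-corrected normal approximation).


Step 1: Compute median = 31; label A = above, B = below.
Labels in order: ABAABABAABBBABBA  (n_A = 8, n_B = 8)
Step 2: Count runs R = 11.
Step 3: Under H0 (random ordering), E[R] = 2*n_A*n_B/(n_A+n_B) + 1 = 2*8*8/16 + 1 = 9.0000.
        Var[R] = 2*n_A*n_B*(2*n_A*n_B - n_A - n_B) / ((n_A+n_B)^2 * (n_A+n_B-1)) = 14336/3840 = 3.7333.
        SD[R] = 1.9322.
Step 4: Continuity-corrected z = (R - 0.5 - E[R]) / SD[R] = (11 - 0.5 - 9.0000) / 1.9322 = 0.7763.
Step 5: Two-sided p-value via normal approximation = 2*(1 - Phi(|z|)) = 0.437558.
Step 6: alpha = 0.1. fail to reject H0.

R = 11, z = 0.7763, p = 0.437558, fail to reject H0.


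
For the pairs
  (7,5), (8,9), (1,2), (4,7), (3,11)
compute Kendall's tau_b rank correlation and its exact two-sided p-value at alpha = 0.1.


Step 1: Enumerate the 10 unordered pairs (i,j) with i<j and classify each by sign(x_j-x_i) * sign(y_j-y_i).
  (1,2):dx=+1,dy=+4->C; (1,3):dx=-6,dy=-3->C; (1,4):dx=-3,dy=+2->D; (1,5):dx=-4,dy=+6->D
  (2,3):dx=-7,dy=-7->C; (2,4):dx=-4,dy=-2->C; (2,5):dx=-5,dy=+2->D; (3,4):dx=+3,dy=+5->C
  (3,5):dx=+2,dy=+9->C; (4,5):dx=-1,dy=+4->D
Step 2: C = 6, D = 4, total pairs = 10.
Step 3: tau = (C - D)/(n(n-1)/2) = (6 - 4)/10 = 0.200000.
Step 4: Exact two-sided p-value (enumerate n! = 120 permutations of y under H0): p = 0.816667.
Step 5: alpha = 0.1. fail to reject H0.

tau_b = 0.2000 (C=6, D=4), p = 0.816667, fail to reject H0.


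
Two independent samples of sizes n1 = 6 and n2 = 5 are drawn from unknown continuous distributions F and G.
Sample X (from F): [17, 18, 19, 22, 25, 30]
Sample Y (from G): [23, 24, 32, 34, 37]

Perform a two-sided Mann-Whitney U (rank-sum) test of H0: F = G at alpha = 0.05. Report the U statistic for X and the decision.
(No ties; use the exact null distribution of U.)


Step 1: Combine and sort all 11 observations; assign midranks.
sorted (value, group): (17,X), (18,X), (19,X), (22,X), (23,Y), (24,Y), (25,X), (30,X), (32,Y), (34,Y), (37,Y)
ranks: 17->1, 18->2, 19->3, 22->4, 23->5, 24->6, 25->7, 30->8, 32->9, 34->10, 37->11
Step 2: Rank sum for X: R1 = 1 + 2 + 3 + 4 + 7 + 8 = 25.
Step 3: U_X = R1 - n1(n1+1)/2 = 25 - 6*7/2 = 25 - 21 = 4.
       U_Y = n1*n2 - U_X = 30 - 4 = 26.
Step 4: No ties, so the exact null distribution of U (based on enumerating the C(11,6) = 462 equally likely rank assignments) gives the two-sided p-value.
Step 5: p-value = 0.051948; compare to alpha = 0.05. fail to reject H0.

U_X = 4, p = 0.051948, fail to reject H0 at alpha = 0.05.


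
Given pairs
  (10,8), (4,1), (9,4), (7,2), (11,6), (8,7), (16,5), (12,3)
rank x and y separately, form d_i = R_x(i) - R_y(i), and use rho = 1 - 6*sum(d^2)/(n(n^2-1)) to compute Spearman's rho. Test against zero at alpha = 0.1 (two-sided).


Step 1: Rank x and y separately (midranks; no ties here).
rank(x): 10->5, 4->1, 9->4, 7->2, 11->6, 8->3, 16->8, 12->7
rank(y): 8->8, 1->1, 4->4, 2->2, 6->6, 7->7, 5->5, 3->3
Step 2: d_i = R_x(i) - R_y(i); compute d_i^2.
  (5-8)^2=9, (1-1)^2=0, (4-4)^2=0, (2-2)^2=0, (6-6)^2=0, (3-7)^2=16, (8-5)^2=9, (7-3)^2=16
sum(d^2) = 50.
Step 3: rho = 1 - 6*50 / (8*(8^2 - 1)) = 1 - 300/504 = 0.404762.
Step 4: Under H0, t = rho * sqrt((n-2)/(1-rho^2)) = 1.0842 ~ t(6).
Step 5: Two-sided p-value from the t-distribution with 6 df = 0.319889.
Step 6: alpha = 0.1. fail to reject H0.

rho = 0.4048, p = 0.319889, fail to reject H0 at alpha = 0.1.


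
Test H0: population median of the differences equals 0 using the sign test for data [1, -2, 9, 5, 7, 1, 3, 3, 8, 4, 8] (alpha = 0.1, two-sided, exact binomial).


Step 1: Discard zero differences. Original n = 11; n_eff = number of nonzero differences = 11.
Nonzero differences (with sign): +1, -2, +9, +5, +7, +1, +3, +3, +8, +4, +8
Step 2: Count signs: positive = 10, negative = 1.
Step 3: Under H0: P(positive) = 0.5, so the number of positives S ~ Bin(11, 0.5).
Step 4: Two-sided exact p-value = sum of Bin(11,0.5) probabilities at or below the observed probability = 0.011719.
Step 5: alpha = 0.1. reject H0.

n_eff = 11, pos = 10, neg = 1, p = 0.011719, reject H0.


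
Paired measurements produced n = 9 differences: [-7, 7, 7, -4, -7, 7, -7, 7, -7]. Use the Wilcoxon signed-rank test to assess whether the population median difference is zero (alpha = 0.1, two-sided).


Step 1: Drop any zero differences (none here) and take |d_i|.
|d| = [7, 7, 7, 4, 7, 7, 7, 7, 7]
Step 2: Midrank |d_i| (ties get averaged ranks).
ranks: |7|->5.5, |7|->5.5, |7|->5.5, |4|->1, |7|->5.5, |7|->5.5, |7|->5.5, |7|->5.5, |7|->5.5
Step 3: Attach original signs; sum ranks with positive sign and with negative sign.
W+ = 5.5 + 5.5 + 5.5 + 5.5 = 22
W- = 5.5 + 1 + 5.5 + 5.5 + 5.5 = 23
(Check: W+ + W- = 45 should equal n(n+1)/2 = 45.)
Step 4: Test statistic W = min(W+, W-) = 22.
Step 5: Ties in |d|, so use the tie-corrected normal approximation.
        E[W] = n(n+1)/4 = 9*10/4 = 22.5.
        Tie groups: |d|=7 (t=8); sum(t^3 - t) = 504.
        Var[W] = n(n+1)(2n+1)/24 - sum(t^3-t)/48 = 1710/24 - 504/48 = 60.75.
        z = (W - E[W]) / sqrt(Var[W]) = (22 - 22.5) / 7.7942 = -0.0642.
        Two-sided p = 2*Phi(z) = 0.948851.
Step 6: alpha = 0.1. fail to reject H0.

W+ = 22, W- = 23, W = min = 22, p = 0.948851, fail to reject H0.


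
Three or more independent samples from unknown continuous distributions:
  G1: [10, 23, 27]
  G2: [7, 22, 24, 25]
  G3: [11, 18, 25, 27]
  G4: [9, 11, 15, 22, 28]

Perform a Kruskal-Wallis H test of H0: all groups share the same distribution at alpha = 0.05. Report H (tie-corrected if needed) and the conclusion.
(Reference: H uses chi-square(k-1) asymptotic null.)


Step 1: Combine all N = 16 observations and assign midranks.
sorted (value, group, rank): (7,G2,1), (9,G4,2), (10,G1,3), (11,G3,4.5), (11,G4,4.5), (15,G4,6), (18,G3,7), (22,G2,8.5), (22,G4,8.5), (23,G1,10), (24,G2,11), (25,G2,12.5), (25,G3,12.5), (27,G1,14.5), (27,G3,14.5), (28,G4,16)
Step 2: Sum ranks within each group.
R_1 = 27.5 (n_1 = 3)
R_2 = 33 (n_2 = 4)
R_3 = 38.5 (n_3 = 4)
R_4 = 37 (n_4 = 5)
Step 3: H = 12/(N(N+1)) * sum(R_i^2/n_i) - 3(N+1)
     = 12/(16*17) * (27.5^2/3 + 33^2/4 + 38.5^2/4 + 37^2/5) - 3*17
     = 0.044118 * 1168.7 - 51
     = 0.560110.
Step 4: Ties present; correction factor C = 1 - 24/(16^3 - 16) = 0.994118. Corrected H = 0.560110 / 0.994118 = 0.563425.
Step 5: Under H0, H ~ chi^2(3); p-value = 0.904752.
Step 6: alpha = 0.05. fail to reject H0.

H = 0.5634, df = 3, p = 0.904752, fail to reject H0.


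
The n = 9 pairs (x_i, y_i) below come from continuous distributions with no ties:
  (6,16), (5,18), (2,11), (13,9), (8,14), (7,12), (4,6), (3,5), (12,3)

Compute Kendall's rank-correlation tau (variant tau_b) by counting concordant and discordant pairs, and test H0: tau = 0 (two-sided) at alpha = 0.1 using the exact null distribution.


Step 1: Enumerate the 36 unordered pairs (i,j) with i<j and classify each by sign(x_j-x_i) * sign(y_j-y_i).
  (1,2):dx=-1,dy=+2->D; (1,3):dx=-4,dy=-5->C; (1,4):dx=+7,dy=-7->D; (1,5):dx=+2,dy=-2->D
  (1,6):dx=+1,dy=-4->D; (1,7):dx=-2,dy=-10->C; (1,8):dx=-3,dy=-11->C; (1,9):dx=+6,dy=-13->D
  (2,3):dx=-3,dy=-7->C; (2,4):dx=+8,dy=-9->D; (2,5):dx=+3,dy=-4->D; (2,6):dx=+2,dy=-6->D
  (2,7):dx=-1,dy=-12->C; (2,8):dx=-2,dy=-13->C; (2,9):dx=+7,dy=-15->D; (3,4):dx=+11,dy=-2->D
  (3,5):dx=+6,dy=+3->C; (3,6):dx=+5,dy=+1->C; (3,7):dx=+2,dy=-5->D; (3,8):dx=+1,dy=-6->D
  (3,9):dx=+10,dy=-8->D; (4,5):dx=-5,dy=+5->D; (4,6):dx=-6,dy=+3->D; (4,7):dx=-9,dy=-3->C
  (4,8):dx=-10,dy=-4->C; (4,9):dx=-1,dy=-6->C; (5,6):dx=-1,dy=-2->C; (5,7):dx=-4,dy=-8->C
  (5,8):dx=-5,dy=-9->C; (5,9):dx=+4,dy=-11->D; (6,7):dx=-3,dy=-6->C; (6,8):dx=-4,dy=-7->C
  (6,9):dx=+5,dy=-9->D; (7,8):dx=-1,dy=-1->C; (7,9):dx=+8,dy=-3->D; (8,9):dx=+9,dy=-2->D
Step 2: C = 17, D = 19, total pairs = 36.
Step 3: tau = (C - D)/(n(n-1)/2) = (17 - 19)/36 = -0.055556.
Step 4: Exact two-sided p-value (enumerate n! = 362880 permutations of y under H0): p = 0.919455.
Step 5: alpha = 0.1. fail to reject H0.

tau_b = -0.0556 (C=17, D=19), p = 0.919455, fail to reject H0.


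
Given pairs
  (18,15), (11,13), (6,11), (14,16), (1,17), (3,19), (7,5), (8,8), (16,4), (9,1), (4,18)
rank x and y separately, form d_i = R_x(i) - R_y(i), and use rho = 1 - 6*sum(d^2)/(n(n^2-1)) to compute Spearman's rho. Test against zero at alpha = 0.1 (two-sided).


Step 1: Rank x and y separately (midranks; no ties here).
rank(x): 18->11, 11->8, 6->4, 14->9, 1->1, 3->2, 7->5, 8->6, 16->10, 9->7, 4->3
rank(y): 15->7, 13->6, 11->5, 16->8, 17->9, 19->11, 5->3, 8->4, 4->2, 1->1, 18->10
Step 2: d_i = R_x(i) - R_y(i); compute d_i^2.
  (11-7)^2=16, (8-6)^2=4, (4-5)^2=1, (9-8)^2=1, (1-9)^2=64, (2-11)^2=81, (5-3)^2=4, (6-4)^2=4, (10-2)^2=64, (7-1)^2=36, (3-10)^2=49
sum(d^2) = 324.
Step 3: rho = 1 - 6*324 / (11*(11^2 - 1)) = 1 - 1944/1320 = -0.472727.
Step 4: Under H0, t = rho * sqrt((n-2)/(1-rho^2)) = -1.6094 ~ t(9).
Step 5: Two-sided p-value from the t-distribution with 9 df = 0.141999.
Step 6: alpha = 0.1. fail to reject H0.

rho = -0.4727, p = 0.141999, fail to reject H0 at alpha = 0.1.


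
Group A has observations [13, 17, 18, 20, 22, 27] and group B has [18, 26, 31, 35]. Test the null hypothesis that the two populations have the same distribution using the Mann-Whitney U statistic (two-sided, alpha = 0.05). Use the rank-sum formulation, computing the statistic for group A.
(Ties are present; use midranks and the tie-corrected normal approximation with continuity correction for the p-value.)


Step 1: Combine and sort all 10 observations; assign midranks.
sorted (value, group): (13,X), (17,X), (18,X), (18,Y), (20,X), (22,X), (26,Y), (27,X), (31,Y), (35,Y)
ranks: 13->1, 17->2, 18->3.5, 18->3.5, 20->5, 22->6, 26->7, 27->8, 31->9, 35->10
Step 2: Rank sum for X: R1 = 1 + 2 + 3.5 + 5 + 6 + 8 = 25.5.
Step 3: U_X = R1 - n1(n1+1)/2 = 25.5 - 6*7/2 = 25.5 - 21 = 4.5.
       U_Y = n1*n2 - U_X = 24 - 4.5 = 19.5.
Step 4: Ties are present, so use the tie-corrected normal approximation (with continuity correction) for the p-value.
Step 5: p-value = 0.134407; compare to alpha = 0.05. fail to reject H0.

U_X = 4.5, p = 0.134407, fail to reject H0 at alpha = 0.05.


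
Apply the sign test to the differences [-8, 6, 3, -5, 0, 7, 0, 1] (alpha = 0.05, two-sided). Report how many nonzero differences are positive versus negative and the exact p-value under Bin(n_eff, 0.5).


Step 1: Discard zero differences. Original n = 8; n_eff = number of nonzero differences = 6.
Nonzero differences (with sign): -8, +6, +3, -5, +7, +1
Step 2: Count signs: positive = 4, negative = 2.
Step 3: Under H0: P(positive) = 0.5, so the number of positives S ~ Bin(6, 0.5).
Step 4: Two-sided exact p-value = sum of Bin(6,0.5) probabilities at or below the observed probability = 0.687500.
Step 5: alpha = 0.05. fail to reject H0.

n_eff = 6, pos = 4, neg = 2, p = 0.687500, fail to reject H0.


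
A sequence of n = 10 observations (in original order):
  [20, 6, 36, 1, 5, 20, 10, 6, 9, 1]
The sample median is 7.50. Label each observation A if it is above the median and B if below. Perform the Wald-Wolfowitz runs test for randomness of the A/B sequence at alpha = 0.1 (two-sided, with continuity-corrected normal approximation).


Step 1: Compute median = 7.50; label A = above, B = below.
Labels in order: ABABBAABAB  (n_A = 5, n_B = 5)
Step 2: Count runs R = 8.
Step 3: Under H0 (random ordering), E[R] = 2*n_A*n_B/(n_A+n_B) + 1 = 2*5*5/10 + 1 = 6.0000.
        Var[R] = 2*n_A*n_B*(2*n_A*n_B - n_A - n_B) / ((n_A+n_B)^2 * (n_A+n_B-1)) = 2000/900 = 2.2222.
        SD[R] = 1.4907.
Step 4: Continuity-corrected z = (R - 0.5 - E[R]) / SD[R] = (8 - 0.5 - 6.0000) / 1.4907 = 1.0062.
Step 5: Two-sided p-value via normal approximation = 2*(1 - Phi(|z|)) = 0.314305.
Step 6: alpha = 0.1. fail to reject H0.

R = 8, z = 1.0062, p = 0.314305, fail to reject H0.


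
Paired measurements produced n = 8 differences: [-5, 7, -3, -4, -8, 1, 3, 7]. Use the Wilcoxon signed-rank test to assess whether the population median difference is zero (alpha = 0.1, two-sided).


Step 1: Drop any zero differences (none here) and take |d_i|.
|d| = [5, 7, 3, 4, 8, 1, 3, 7]
Step 2: Midrank |d_i| (ties get averaged ranks).
ranks: |5|->5, |7|->6.5, |3|->2.5, |4|->4, |8|->8, |1|->1, |3|->2.5, |7|->6.5
Step 3: Attach original signs; sum ranks with positive sign and with negative sign.
W+ = 6.5 + 1 + 2.5 + 6.5 = 16.5
W- = 5 + 2.5 + 4 + 8 = 19.5
(Check: W+ + W- = 36 should equal n(n+1)/2 = 36.)
Step 4: Test statistic W = min(W+, W-) = 16.5.
Step 5: Ties in |d|, so use the tie-corrected normal approximation.
        E[W] = n(n+1)/4 = 8*9/4 = 18.
        Tie groups: |d|=3 (t=2), |d|=7 (t=2); sum(t^3 - t) = 12.
        Var[W] = n(n+1)(2n+1)/24 - sum(t^3-t)/48 = 1224/24 - 12/48 = 50.75.
        z = (W - E[W]) / sqrt(Var[W]) = (16.5 - 18) / 7.1239 = -0.2106.
        Two-sided p = 2*Phi(z) = 0.833232.
Step 6: alpha = 0.1. fail to reject H0.

W+ = 16.5, W- = 19.5, W = min = 16.5, p = 0.833232, fail to reject H0.


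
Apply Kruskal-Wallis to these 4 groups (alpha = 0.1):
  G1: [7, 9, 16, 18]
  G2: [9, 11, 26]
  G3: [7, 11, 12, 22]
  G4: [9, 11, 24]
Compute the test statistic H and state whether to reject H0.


Step 1: Combine all N = 14 observations and assign midranks.
sorted (value, group, rank): (7,G1,1.5), (7,G3,1.5), (9,G1,4), (9,G2,4), (9,G4,4), (11,G2,7), (11,G3,7), (11,G4,7), (12,G3,9), (16,G1,10), (18,G1,11), (22,G3,12), (24,G4,13), (26,G2,14)
Step 2: Sum ranks within each group.
R_1 = 26.5 (n_1 = 4)
R_2 = 25 (n_2 = 3)
R_3 = 29.5 (n_3 = 4)
R_4 = 24 (n_4 = 3)
Step 3: H = 12/(N(N+1)) * sum(R_i^2/n_i) - 3(N+1)
     = 12/(14*15) * (26.5^2/4 + 25^2/3 + 29.5^2/4 + 24^2/3) - 3*15
     = 0.057143 * 793.458 - 45
     = 0.340476.
Step 4: Ties present; correction factor C = 1 - 54/(14^3 - 14) = 0.980220. Corrected H = 0.340476 / 0.980220 = 0.347347.
Step 5: Under H0, H ~ chi^2(3); p-value = 0.950891.
Step 6: alpha = 0.1. fail to reject H0.

H = 0.3473, df = 3, p = 0.950891, fail to reject H0.


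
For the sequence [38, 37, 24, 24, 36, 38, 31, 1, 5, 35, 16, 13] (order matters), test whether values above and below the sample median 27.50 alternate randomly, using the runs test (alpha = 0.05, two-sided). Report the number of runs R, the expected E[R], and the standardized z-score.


Step 1: Compute median = 27.50; label A = above, B = below.
Labels in order: AABBAAABBABB  (n_A = 6, n_B = 6)
Step 2: Count runs R = 6.
Step 3: Under H0 (random ordering), E[R] = 2*n_A*n_B/(n_A+n_B) + 1 = 2*6*6/12 + 1 = 7.0000.
        Var[R] = 2*n_A*n_B*(2*n_A*n_B - n_A - n_B) / ((n_A+n_B)^2 * (n_A+n_B-1)) = 4320/1584 = 2.7273.
        SD[R] = 1.6514.
Step 4: Continuity-corrected z = (R + 0.5 - E[R]) / SD[R] = (6 + 0.5 - 7.0000) / 1.6514 = -0.3028.
Step 5: Two-sided p-value via normal approximation = 2*(1 - Phi(|z|)) = 0.762069.
Step 6: alpha = 0.05. fail to reject H0.

R = 6, z = -0.3028, p = 0.762069, fail to reject H0.


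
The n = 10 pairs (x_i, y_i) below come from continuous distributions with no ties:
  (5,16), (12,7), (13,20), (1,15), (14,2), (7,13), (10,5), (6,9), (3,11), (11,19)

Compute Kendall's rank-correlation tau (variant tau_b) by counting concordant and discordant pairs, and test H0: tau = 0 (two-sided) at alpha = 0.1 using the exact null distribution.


Step 1: Enumerate the 45 unordered pairs (i,j) with i<j and classify each by sign(x_j-x_i) * sign(y_j-y_i).
  (1,2):dx=+7,dy=-9->D; (1,3):dx=+8,dy=+4->C; (1,4):dx=-4,dy=-1->C; (1,5):dx=+9,dy=-14->D
  (1,6):dx=+2,dy=-3->D; (1,7):dx=+5,dy=-11->D; (1,8):dx=+1,dy=-7->D; (1,9):dx=-2,dy=-5->C
  (1,10):dx=+6,dy=+3->C; (2,3):dx=+1,dy=+13->C; (2,4):dx=-11,dy=+8->D; (2,5):dx=+2,dy=-5->D
  (2,6):dx=-5,dy=+6->D; (2,7):dx=-2,dy=-2->C; (2,8):dx=-6,dy=+2->D; (2,9):dx=-9,dy=+4->D
  (2,10):dx=-1,dy=+12->D; (3,4):dx=-12,dy=-5->C; (3,5):dx=+1,dy=-18->D; (3,6):dx=-6,dy=-7->C
  (3,7):dx=-3,dy=-15->C; (3,8):dx=-7,dy=-11->C; (3,9):dx=-10,dy=-9->C; (3,10):dx=-2,dy=-1->C
  (4,5):dx=+13,dy=-13->D; (4,6):dx=+6,dy=-2->D; (4,7):dx=+9,dy=-10->D; (4,8):dx=+5,dy=-6->D
  (4,9):dx=+2,dy=-4->D; (4,10):dx=+10,dy=+4->C; (5,6):dx=-7,dy=+11->D; (5,7):dx=-4,dy=+3->D
  (5,8):dx=-8,dy=+7->D; (5,9):dx=-11,dy=+9->D; (5,10):dx=-3,dy=+17->D; (6,7):dx=+3,dy=-8->D
  (6,8):dx=-1,dy=-4->C; (6,9):dx=-4,dy=-2->C; (6,10):dx=+4,dy=+6->C; (7,8):dx=-4,dy=+4->D
  (7,9):dx=-7,dy=+6->D; (7,10):dx=+1,dy=+14->C; (8,9):dx=-3,dy=+2->D; (8,10):dx=+5,dy=+10->C
  (9,10):dx=+8,dy=+8->C
Step 2: C = 19, D = 26, total pairs = 45.
Step 3: tau = (C - D)/(n(n-1)/2) = (19 - 26)/45 = -0.155556.
Step 4: Exact two-sided p-value (enumerate n! = 3628800 permutations of y under H0): p = 0.600654.
Step 5: alpha = 0.1. fail to reject H0.

tau_b = -0.1556 (C=19, D=26), p = 0.600654, fail to reject H0.


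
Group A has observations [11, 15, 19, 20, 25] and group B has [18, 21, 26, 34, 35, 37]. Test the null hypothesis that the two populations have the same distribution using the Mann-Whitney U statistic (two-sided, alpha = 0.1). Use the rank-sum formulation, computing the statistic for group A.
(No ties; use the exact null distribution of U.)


Step 1: Combine and sort all 11 observations; assign midranks.
sorted (value, group): (11,X), (15,X), (18,Y), (19,X), (20,X), (21,Y), (25,X), (26,Y), (34,Y), (35,Y), (37,Y)
ranks: 11->1, 15->2, 18->3, 19->4, 20->5, 21->6, 25->7, 26->8, 34->9, 35->10, 37->11
Step 2: Rank sum for X: R1 = 1 + 2 + 4 + 5 + 7 = 19.
Step 3: U_X = R1 - n1(n1+1)/2 = 19 - 5*6/2 = 19 - 15 = 4.
       U_Y = n1*n2 - U_X = 30 - 4 = 26.
Step 4: No ties, so the exact null distribution of U (based on enumerating the C(11,5) = 462 equally likely rank assignments) gives the two-sided p-value.
Step 5: p-value = 0.051948; compare to alpha = 0.1. reject H0.

U_X = 4, p = 0.051948, reject H0 at alpha = 0.1.


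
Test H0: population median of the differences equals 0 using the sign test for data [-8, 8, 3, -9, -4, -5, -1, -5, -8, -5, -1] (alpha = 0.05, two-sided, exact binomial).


Step 1: Discard zero differences. Original n = 11; n_eff = number of nonzero differences = 11.
Nonzero differences (with sign): -8, +8, +3, -9, -4, -5, -1, -5, -8, -5, -1
Step 2: Count signs: positive = 2, negative = 9.
Step 3: Under H0: P(positive) = 0.5, so the number of positives S ~ Bin(11, 0.5).
Step 4: Two-sided exact p-value = sum of Bin(11,0.5) probabilities at or below the observed probability = 0.065430.
Step 5: alpha = 0.05. fail to reject H0.

n_eff = 11, pos = 2, neg = 9, p = 0.065430, fail to reject H0.


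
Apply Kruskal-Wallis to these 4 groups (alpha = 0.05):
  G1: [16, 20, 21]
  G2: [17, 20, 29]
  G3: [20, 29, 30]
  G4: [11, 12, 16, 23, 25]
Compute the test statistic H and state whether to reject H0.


Step 1: Combine all N = 14 observations and assign midranks.
sorted (value, group, rank): (11,G4,1), (12,G4,2), (16,G1,3.5), (16,G4,3.5), (17,G2,5), (20,G1,7), (20,G2,7), (20,G3,7), (21,G1,9), (23,G4,10), (25,G4,11), (29,G2,12.5), (29,G3,12.5), (30,G3,14)
Step 2: Sum ranks within each group.
R_1 = 19.5 (n_1 = 3)
R_2 = 24.5 (n_2 = 3)
R_3 = 33.5 (n_3 = 3)
R_4 = 27.5 (n_4 = 5)
Step 3: H = 12/(N(N+1)) * sum(R_i^2/n_i) - 3(N+1)
     = 12/(14*15) * (19.5^2/3 + 24.5^2/3 + 33.5^2/3 + 27.5^2/5) - 3*15
     = 0.057143 * 852.167 - 45
     = 3.695238.
Step 4: Ties present; correction factor C = 1 - 36/(14^3 - 14) = 0.986813. Corrected H = 3.695238 / 0.986813 = 3.744618.
Step 5: Under H0, H ~ chi^2(3); p-value = 0.290394.
Step 6: alpha = 0.05. fail to reject H0.

H = 3.7446, df = 3, p = 0.290394, fail to reject H0.


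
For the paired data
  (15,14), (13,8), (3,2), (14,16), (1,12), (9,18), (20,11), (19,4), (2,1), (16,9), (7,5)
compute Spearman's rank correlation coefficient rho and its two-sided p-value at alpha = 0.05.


Step 1: Rank x and y separately (midranks; no ties here).
rank(x): 15->8, 13->6, 3->3, 14->7, 1->1, 9->5, 20->11, 19->10, 2->2, 16->9, 7->4
rank(y): 14->9, 8->5, 2->2, 16->10, 12->8, 18->11, 11->7, 4->3, 1->1, 9->6, 5->4
Step 2: d_i = R_x(i) - R_y(i); compute d_i^2.
  (8-9)^2=1, (6-5)^2=1, (3-2)^2=1, (7-10)^2=9, (1-8)^2=49, (5-11)^2=36, (11-7)^2=16, (10-3)^2=49, (2-1)^2=1, (9-6)^2=9, (4-4)^2=0
sum(d^2) = 172.
Step 3: rho = 1 - 6*172 / (11*(11^2 - 1)) = 1 - 1032/1320 = 0.218182.
Step 4: Under H0, t = rho * sqrt((n-2)/(1-rho^2)) = 0.6707 ~ t(9).
Step 5: Two-sided p-value from the t-distribution with 9 df = 0.519248.
Step 6: alpha = 0.05. fail to reject H0.

rho = 0.2182, p = 0.519248, fail to reject H0 at alpha = 0.05.


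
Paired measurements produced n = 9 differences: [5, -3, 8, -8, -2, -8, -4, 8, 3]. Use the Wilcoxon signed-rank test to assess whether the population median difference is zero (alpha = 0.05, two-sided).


Step 1: Drop any zero differences (none here) and take |d_i|.
|d| = [5, 3, 8, 8, 2, 8, 4, 8, 3]
Step 2: Midrank |d_i| (ties get averaged ranks).
ranks: |5|->5, |3|->2.5, |8|->7.5, |8|->7.5, |2|->1, |8|->7.5, |4|->4, |8|->7.5, |3|->2.5
Step 3: Attach original signs; sum ranks with positive sign and with negative sign.
W+ = 5 + 7.5 + 7.5 + 2.5 = 22.5
W- = 2.5 + 7.5 + 1 + 7.5 + 4 = 22.5
(Check: W+ + W- = 45 should equal n(n+1)/2 = 45.)
Step 4: Test statistic W = min(W+, W-) = 22.5.
Step 5: Ties in |d|, so use the tie-corrected normal approximation.
        E[W] = n(n+1)/4 = 9*10/4 = 22.5.
        Tie groups: |d|=3 (t=2), |d|=8 (t=4); sum(t^3 - t) = 66.
        Var[W] = n(n+1)(2n+1)/24 - sum(t^3-t)/48 = 1710/24 - 66/48 = 69.875.
        z = (W - E[W]) / sqrt(Var[W]) = (22.5 - 22.5) / 8.3591 = 0.0000.
        Two-sided p = 2*Phi(z) = 1.000000.
Step 6: alpha = 0.05. fail to reject H0.

W+ = 22.5, W- = 22.5, W = min = 22.5, p = 1.000000, fail to reject H0.


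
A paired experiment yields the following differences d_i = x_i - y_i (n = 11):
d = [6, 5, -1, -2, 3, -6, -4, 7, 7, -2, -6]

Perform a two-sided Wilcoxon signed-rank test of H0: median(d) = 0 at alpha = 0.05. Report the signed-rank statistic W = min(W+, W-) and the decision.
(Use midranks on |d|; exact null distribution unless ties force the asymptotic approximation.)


Step 1: Drop any zero differences (none here) and take |d_i|.
|d| = [6, 5, 1, 2, 3, 6, 4, 7, 7, 2, 6]
Step 2: Midrank |d_i| (ties get averaged ranks).
ranks: |6|->8, |5|->6, |1|->1, |2|->2.5, |3|->4, |6|->8, |4|->5, |7|->10.5, |7|->10.5, |2|->2.5, |6|->8
Step 3: Attach original signs; sum ranks with positive sign and with negative sign.
W+ = 8 + 6 + 4 + 10.5 + 10.5 = 39
W- = 1 + 2.5 + 8 + 5 + 2.5 + 8 = 27
(Check: W+ + W- = 66 should equal n(n+1)/2 = 66.)
Step 4: Test statistic W = min(W+, W-) = 27.
Step 5: Ties in |d|, so use the tie-corrected normal approximation.
        E[W] = n(n+1)/4 = 11*12/4 = 33.
        Tie groups: |d|=2 (t=2), |d|=6 (t=3), |d|=7 (t=2); sum(t^3 - t) = 36.
        Var[W] = n(n+1)(2n+1)/24 - sum(t^3-t)/48 = 3036/24 - 36/48 = 125.75.
        z = (W - E[W]) / sqrt(Var[W]) = (27 - 33) / 11.2138 = -0.5351.
        Two-sided p = 2*Phi(z) = 0.592613.
Step 6: alpha = 0.05. fail to reject H0.

W+ = 39, W- = 27, W = min = 27, p = 0.592613, fail to reject H0.


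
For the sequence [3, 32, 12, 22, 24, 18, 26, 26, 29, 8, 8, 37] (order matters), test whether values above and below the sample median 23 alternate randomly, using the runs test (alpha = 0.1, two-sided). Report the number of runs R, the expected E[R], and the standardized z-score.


Step 1: Compute median = 23; label A = above, B = below.
Labels in order: BABBABAAABBA  (n_A = 6, n_B = 6)
Step 2: Count runs R = 8.
Step 3: Under H0 (random ordering), E[R] = 2*n_A*n_B/(n_A+n_B) + 1 = 2*6*6/12 + 1 = 7.0000.
        Var[R] = 2*n_A*n_B*(2*n_A*n_B - n_A - n_B) / ((n_A+n_B)^2 * (n_A+n_B-1)) = 4320/1584 = 2.7273.
        SD[R] = 1.6514.
Step 4: Continuity-corrected z = (R - 0.5 - E[R]) / SD[R] = (8 - 0.5 - 7.0000) / 1.6514 = 0.3028.
Step 5: Two-sided p-value via normal approximation = 2*(1 - Phi(|z|)) = 0.762069.
Step 6: alpha = 0.1. fail to reject H0.

R = 8, z = 0.3028, p = 0.762069, fail to reject H0.


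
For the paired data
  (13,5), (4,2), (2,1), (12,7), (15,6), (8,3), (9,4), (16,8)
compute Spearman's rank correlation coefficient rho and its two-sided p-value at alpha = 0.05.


Step 1: Rank x and y separately (midranks; no ties here).
rank(x): 13->6, 4->2, 2->1, 12->5, 15->7, 8->3, 9->4, 16->8
rank(y): 5->5, 2->2, 1->1, 7->7, 6->6, 3->3, 4->4, 8->8
Step 2: d_i = R_x(i) - R_y(i); compute d_i^2.
  (6-5)^2=1, (2-2)^2=0, (1-1)^2=0, (5-7)^2=4, (7-6)^2=1, (3-3)^2=0, (4-4)^2=0, (8-8)^2=0
sum(d^2) = 6.
Step 3: rho = 1 - 6*6 / (8*(8^2 - 1)) = 1 - 36/504 = 0.928571.
Step 4: Under H0, t = rho * sqrt((n-2)/(1-rho^2)) = 6.1283 ~ t(6).
Step 5: Two-sided p-value from the t-distribution with 6 df = 0.000863.
Step 6: alpha = 0.05. reject H0.

rho = 0.9286, p = 0.000863, reject H0 at alpha = 0.05.
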